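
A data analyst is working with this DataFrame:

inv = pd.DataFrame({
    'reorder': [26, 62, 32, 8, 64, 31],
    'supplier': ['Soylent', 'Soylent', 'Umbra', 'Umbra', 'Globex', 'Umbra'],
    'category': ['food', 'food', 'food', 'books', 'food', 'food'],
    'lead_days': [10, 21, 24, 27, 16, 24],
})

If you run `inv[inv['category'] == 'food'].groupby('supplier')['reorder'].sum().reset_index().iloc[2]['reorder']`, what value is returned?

filter rows where category == 'food':
   reorder supplier category  lead_days
0       26  Soylent     food         10
1       62  Soylent     food         21
2       32    Umbra     food         24
4       64   Globex     food         16
5       31    Umbra     food         24
group by supplier, sum of reorder:
supplier
Globex     64
Soylent    88
Umbra      63
Name: reorder, dtype: int64
reset_index():
  supplier  reorder
0   Globex       64
1  Soylent       88
2    Umbra       63
Then the value at position 2, column 'reorder': 63

63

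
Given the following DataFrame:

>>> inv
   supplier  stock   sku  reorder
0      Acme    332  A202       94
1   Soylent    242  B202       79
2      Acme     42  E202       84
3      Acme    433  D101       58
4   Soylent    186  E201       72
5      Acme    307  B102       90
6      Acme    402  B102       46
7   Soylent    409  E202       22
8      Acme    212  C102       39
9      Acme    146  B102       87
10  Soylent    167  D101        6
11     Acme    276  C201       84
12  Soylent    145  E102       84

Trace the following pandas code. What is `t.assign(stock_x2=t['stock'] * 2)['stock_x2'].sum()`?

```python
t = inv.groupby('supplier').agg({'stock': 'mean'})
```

997.1

group by supplier, mean of stock:
           stock
supplier        
Acme      268.75
Soylent   229.80
add column stock_x2 = t['stock'] * 2:
           stock  stock_x2
supplier                  
Acme      268.75     537.5
Soylent   229.80     459.6
Finally, sum of column 'stock_x2' = 997.1.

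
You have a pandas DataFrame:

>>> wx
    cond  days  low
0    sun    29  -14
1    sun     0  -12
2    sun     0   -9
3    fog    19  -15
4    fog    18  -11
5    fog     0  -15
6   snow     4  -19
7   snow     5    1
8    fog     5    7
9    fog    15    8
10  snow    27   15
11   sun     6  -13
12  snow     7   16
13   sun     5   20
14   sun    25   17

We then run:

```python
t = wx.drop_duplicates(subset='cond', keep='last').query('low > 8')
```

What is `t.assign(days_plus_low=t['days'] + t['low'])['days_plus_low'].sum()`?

65

drop duplicate cond (keep=last):
    cond  days  low
9    fog    15    8
12  snow     7   16
14   sun    25   17
filter rows where low > 8:
    cond  days  low
12  snow     7   16
14   sun    25   17
add column days_plus_low = t['days'] + t['low']:
    cond  days  low  days_plus_low
12  snow     7   16             23
14   sun    25   17             42
sum of column 'days_plus_low' → 65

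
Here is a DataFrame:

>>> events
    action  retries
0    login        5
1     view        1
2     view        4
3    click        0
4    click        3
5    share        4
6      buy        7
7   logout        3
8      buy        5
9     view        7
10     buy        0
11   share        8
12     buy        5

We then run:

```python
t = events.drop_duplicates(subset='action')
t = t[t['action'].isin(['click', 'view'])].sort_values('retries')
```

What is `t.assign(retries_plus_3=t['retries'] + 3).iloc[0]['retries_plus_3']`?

3

drop duplicate action (keep=first):
   action  retries
0   login        5
1    view        1
3   click        0
5   share        4
6     buy        7
7  logout        3
filter rows where action in ['click', 'view']:
  action  retries
1   view        1
3  click        0
sort by retries:
  action  retries
3  click        0
1   view        1
add column retries_plus_3 = t['retries'] + 3:
  action  retries  retries_plus_3
3  click        0               3
1   view        1               4
So iloc[0]['retries_plus_3'] = 3.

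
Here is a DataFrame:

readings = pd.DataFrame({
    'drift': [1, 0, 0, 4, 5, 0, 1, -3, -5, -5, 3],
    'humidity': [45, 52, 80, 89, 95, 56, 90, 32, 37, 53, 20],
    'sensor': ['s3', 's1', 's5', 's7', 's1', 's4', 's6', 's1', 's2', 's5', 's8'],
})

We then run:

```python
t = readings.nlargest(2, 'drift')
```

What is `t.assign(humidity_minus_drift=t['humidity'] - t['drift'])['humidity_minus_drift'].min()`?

take 2 rows with largest drift:
   drift  humidity sensor
4      5        95     s1
3      4        89     s7
add column humidity_minus_drift = t['humidity'] - t['drift']:
   drift  humidity sensor  humidity_minus_drift
4      5        95     s1                    90
3      4        89     s7                    85
So min() = 85.

85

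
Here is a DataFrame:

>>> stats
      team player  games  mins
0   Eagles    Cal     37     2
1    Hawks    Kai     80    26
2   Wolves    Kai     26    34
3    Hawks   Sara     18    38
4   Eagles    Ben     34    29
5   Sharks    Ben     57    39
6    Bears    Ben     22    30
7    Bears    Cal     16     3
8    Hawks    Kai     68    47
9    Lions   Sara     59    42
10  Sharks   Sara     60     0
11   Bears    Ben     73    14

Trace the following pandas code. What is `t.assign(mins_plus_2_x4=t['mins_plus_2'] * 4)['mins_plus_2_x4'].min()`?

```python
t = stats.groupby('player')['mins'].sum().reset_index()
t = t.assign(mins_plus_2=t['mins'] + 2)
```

group by player, sum of mins:
player
Ben     112
Cal       5
Kai     107
Sara     80
Name: mins, dtype: int64
reset_index():
  player  mins
0    Ben   112
1    Cal     5
2    Kai   107
3   Sara    80
add column mins_plus_2 = t['mins'] + 2:
  player  mins  mins_plus_2
0    Ben   112          114
1    Cal     5            7
2    Kai   107          109
3   Sara    80           82
add column mins_plus_2_x4 = t['mins_plus_2'] * 4:
  player  mins  mins_plus_2  mins_plus_2_x4
0    Ben   112          114             456
1    Cal     5            7              28
2    Kai   107          109             436
3   Sara    80           82             328

28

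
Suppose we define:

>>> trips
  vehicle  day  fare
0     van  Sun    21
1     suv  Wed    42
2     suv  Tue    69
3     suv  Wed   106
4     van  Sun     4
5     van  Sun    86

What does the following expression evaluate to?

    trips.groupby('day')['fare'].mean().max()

74.0

group by day, mean of fare:
day
Sun    37.0
Tue    69.0
Wed    74.0
Name: fare, dtype: float64
Then the max of the resulting series: 74.0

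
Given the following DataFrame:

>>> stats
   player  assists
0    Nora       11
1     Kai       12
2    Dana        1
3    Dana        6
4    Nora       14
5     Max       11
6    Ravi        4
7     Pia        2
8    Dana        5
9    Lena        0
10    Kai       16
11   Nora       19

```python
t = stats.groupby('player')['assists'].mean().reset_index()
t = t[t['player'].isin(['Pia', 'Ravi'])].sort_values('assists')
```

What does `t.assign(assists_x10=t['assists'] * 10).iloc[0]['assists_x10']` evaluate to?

group by player, mean of assists:
player
Dana     4.000000
Kai     14.000000
Lena     0.000000
Max     11.000000
Nora    14.666667
Pia      2.000000
Ravi     4.000000
Name: assists, dtype: float64
reset_index():
  player    assists
0   Dana   4.000000
1    Kai  14.000000
2   Lena   0.000000
3    Max  11.000000
4   Nora  14.666667
5    Pia   2.000000
6   Ravi   4.000000
filter rows where player in ['Pia', 'Ravi']:
  player  assists
5    Pia      2.0
6   Ravi      4.0
sort by assists:
  player  assists
5    Pia      2.0
6   Ravi      4.0
add column assists_x10 = t['assists'] * 10:
  player  assists  assists_x10
5    Pia      2.0         20.0
6   Ravi      4.0         40.0
value at position 0, column 'assists_x10' → 20.0

20.0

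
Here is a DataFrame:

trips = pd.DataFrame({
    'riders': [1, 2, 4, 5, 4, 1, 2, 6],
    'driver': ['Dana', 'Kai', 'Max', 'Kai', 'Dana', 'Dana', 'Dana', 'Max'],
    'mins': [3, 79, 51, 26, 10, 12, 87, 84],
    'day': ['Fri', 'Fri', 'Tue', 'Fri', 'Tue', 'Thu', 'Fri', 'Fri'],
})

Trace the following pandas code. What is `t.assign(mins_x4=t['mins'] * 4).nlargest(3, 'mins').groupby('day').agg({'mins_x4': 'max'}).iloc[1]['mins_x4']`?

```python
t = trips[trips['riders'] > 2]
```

filter rows where riders > 2:
   riders driver  mins  day
2       4    Max    51  Tue
3       5    Kai    26  Fri
4       4   Dana    10  Tue
7       6    Max    84  Fri
add column mins_x4 = t['mins'] * 4:
   riders driver  mins  day  mins_x4
2       4    Max    51  Tue      204
3       5    Kai    26  Fri      104
4       4   Dana    10  Tue       40
7       6    Max    84  Fri      336
take 3 rows with largest mins:
   riders driver  mins  day  mins_x4
7       6    Max    84  Fri      336
2       4    Max    51  Tue      204
3       5    Kai    26  Fri      104
group by day, max of mins_x4:
     mins_x4
day         
Fri      336
Tue      204
The value at position 1, column 'mins_x4' is 204.

204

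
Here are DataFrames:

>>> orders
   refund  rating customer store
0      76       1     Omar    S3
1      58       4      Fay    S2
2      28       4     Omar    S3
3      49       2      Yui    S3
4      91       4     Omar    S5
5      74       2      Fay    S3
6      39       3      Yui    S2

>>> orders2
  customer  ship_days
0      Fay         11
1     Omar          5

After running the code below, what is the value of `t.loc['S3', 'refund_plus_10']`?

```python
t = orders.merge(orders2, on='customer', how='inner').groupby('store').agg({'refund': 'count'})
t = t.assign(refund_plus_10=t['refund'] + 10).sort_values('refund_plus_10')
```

merge on 'customer' (how='inner') → 5 rows:
   refund  rating customer store  ship_days
0      76       1     Omar    S3          5
1      58       4      Fay    S2         11
2      28       4     Omar    S3          5
3      91       4     Omar    S5          5
4      74       2      Fay    S3         11
group by store, count of refund:
       refund
store        
S2          1
S3          3
S5          1
add column refund_plus_10 = t['refund'] + 10:
       refund  refund_plus_10
store                        
S2          1              11
S3          3              13
S5          1              11
sort by refund_plus_10:
       refund  refund_plus_10
store                        
S2          1              11
S5          1              11
S3          3              13
Hence 13.

13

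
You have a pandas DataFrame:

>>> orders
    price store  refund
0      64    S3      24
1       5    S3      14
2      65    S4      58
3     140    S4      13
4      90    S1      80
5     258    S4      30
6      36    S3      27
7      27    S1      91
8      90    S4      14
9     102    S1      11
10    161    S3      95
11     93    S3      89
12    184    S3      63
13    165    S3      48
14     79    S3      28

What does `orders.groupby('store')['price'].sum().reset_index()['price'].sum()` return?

1559

group by store, sum of price:
store
S1    219
S3    787
S4    553
Name: price, dtype: int64
reset_index():
  store  price
0    S1    219
1    S3    787
2    S4    553
Finally, sum of column 'price' = 1559.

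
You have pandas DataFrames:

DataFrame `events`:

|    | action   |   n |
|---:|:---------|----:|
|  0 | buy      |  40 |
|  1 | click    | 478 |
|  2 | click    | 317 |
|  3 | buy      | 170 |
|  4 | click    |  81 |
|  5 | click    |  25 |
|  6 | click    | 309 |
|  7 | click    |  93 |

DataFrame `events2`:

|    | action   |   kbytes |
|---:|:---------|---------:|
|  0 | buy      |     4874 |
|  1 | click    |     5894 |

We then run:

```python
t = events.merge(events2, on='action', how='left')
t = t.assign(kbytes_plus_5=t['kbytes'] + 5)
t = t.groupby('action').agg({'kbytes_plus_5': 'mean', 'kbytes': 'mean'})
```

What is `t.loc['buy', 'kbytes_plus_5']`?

merge on 'action' (how='left') → 8 rows:
  action    n  kbytes
0    buy   40    4874
1  click  478    5894
2  click  317    5894
3    buy  170    4874
4  click   81    5894
5  click   25    5894
6  click  309    5894
7  click   93    5894
add column kbytes_plus_5 = t['kbytes'] + 5:
  action    n  kbytes  kbytes_plus_5
0    buy   40    4874           4879
1  click  478    5894           5899
2  click  317    5894           5899
3    buy  170    4874           4879
4  click   81    5894           5899
5  click   25    5894           5899
6  click  309    5894           5899
7  click   93    5894           5899
group by action: mean(kbytes_plus_5), mean(kbytes):
        kbytes_plus_5  kbytes
action                       
buy            4879.0  4874.0
click          5899.0  5894.0
Then the value at row 'buy', column 'kbytes_plus_5': 4879.0

4879.0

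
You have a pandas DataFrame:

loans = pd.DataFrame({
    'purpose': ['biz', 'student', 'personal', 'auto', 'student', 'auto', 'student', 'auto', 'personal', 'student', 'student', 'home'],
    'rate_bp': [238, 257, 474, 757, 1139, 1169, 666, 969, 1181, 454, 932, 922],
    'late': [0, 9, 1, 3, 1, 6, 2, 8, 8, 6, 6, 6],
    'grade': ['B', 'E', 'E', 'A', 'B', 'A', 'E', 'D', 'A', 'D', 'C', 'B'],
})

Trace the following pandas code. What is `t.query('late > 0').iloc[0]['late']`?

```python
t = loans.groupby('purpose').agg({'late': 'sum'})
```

group by purpose, sum of late:
          late
purpose       
auto        17
biz          0
home         6
personal     9
student     24
filter rows where late > 0:
          late
purpose       
auto        17
home         6
personal     9
student     24
value at position 0, column 'late' → 17

17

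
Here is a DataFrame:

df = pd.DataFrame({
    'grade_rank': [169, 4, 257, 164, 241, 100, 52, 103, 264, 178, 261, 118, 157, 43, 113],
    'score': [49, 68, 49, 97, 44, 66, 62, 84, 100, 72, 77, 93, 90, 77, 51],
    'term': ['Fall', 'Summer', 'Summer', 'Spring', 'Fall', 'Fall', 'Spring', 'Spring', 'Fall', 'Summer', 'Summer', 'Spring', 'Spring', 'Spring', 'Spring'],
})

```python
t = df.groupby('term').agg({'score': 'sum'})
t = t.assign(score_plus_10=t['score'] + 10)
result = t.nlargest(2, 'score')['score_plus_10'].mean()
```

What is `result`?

420.0

group by term, sum of score:
        score
term         
Fall      259
Spring    554
Summer    266
add column score_plus_10 = t['score'] + 10:
        score  score_plus_10
term                        
Fall      259            269
Spring    554            564
Summer    266            276
take 2 rows with largest score:
        score  score_plus_10
term                        
Spring    554            564
Summer    266            276
Then the mean of column 'score_plus_10': 420.0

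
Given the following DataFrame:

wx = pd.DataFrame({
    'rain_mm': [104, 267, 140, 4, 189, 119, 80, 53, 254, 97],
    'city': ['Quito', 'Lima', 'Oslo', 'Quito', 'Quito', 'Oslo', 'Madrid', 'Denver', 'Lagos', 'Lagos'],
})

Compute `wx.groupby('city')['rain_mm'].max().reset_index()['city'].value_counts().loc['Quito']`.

1

group by city, max of rain_mm:
city
Denver     53
Lagos     254
Lima      267
Madrid     80
Oslo      140
Quito     189
Name: rain_mm, dtype: int64
reset_index():
     city  rain_mm
0  Denver       53
1   Lagos      254
2    Lima      267
3  Madrid       80
4    Oslo      140
5   Quito      189
value_counts of city:
city
Denver    1
Lagos     1
Lima      1
Madrid    1
Oslo      1
Quito     1
Name: count, dtype: int64
Hence 1.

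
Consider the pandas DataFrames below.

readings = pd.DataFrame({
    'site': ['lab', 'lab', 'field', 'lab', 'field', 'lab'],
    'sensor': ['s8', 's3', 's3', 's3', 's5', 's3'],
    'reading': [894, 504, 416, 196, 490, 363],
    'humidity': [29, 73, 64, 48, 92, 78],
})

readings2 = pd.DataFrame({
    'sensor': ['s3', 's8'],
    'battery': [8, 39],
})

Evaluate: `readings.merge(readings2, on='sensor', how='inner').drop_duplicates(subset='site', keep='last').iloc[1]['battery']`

merge on 'sensor' (how='inner') → 5 rows:
    site sensor  reading  humidity  battery
0    lab     s8      894        29       39
1    lab     s3      504        73        8
2  field     s3      416        64        8
3    lab     s3      196        48        8
4    lab     s3      363        78        8
drop duplicate site (keep=last):
    site sensor  reading  humidity  battery
2  field     s3      416        64        8
4    lab     s3      363        78        8

8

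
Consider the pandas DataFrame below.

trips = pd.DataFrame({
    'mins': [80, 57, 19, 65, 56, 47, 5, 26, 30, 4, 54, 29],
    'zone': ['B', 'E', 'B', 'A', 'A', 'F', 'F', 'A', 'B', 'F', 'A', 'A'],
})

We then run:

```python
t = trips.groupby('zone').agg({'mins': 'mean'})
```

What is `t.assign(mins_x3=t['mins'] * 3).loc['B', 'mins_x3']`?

129.0

group by zone, mean of mins:
           mins
zone           
A     46.000000
B     43.000000
E     57.000000
F     18.666667
add column mins_x3 = t['mins'] * 3:
           mins  mins_x3
zone                    
A     46.000000    138.0
B     43.000000    129.0
E     57.000000    171.0
F     18.666667     56.0
Finally, value at row 'B', column 'mins_x3' = 129.0.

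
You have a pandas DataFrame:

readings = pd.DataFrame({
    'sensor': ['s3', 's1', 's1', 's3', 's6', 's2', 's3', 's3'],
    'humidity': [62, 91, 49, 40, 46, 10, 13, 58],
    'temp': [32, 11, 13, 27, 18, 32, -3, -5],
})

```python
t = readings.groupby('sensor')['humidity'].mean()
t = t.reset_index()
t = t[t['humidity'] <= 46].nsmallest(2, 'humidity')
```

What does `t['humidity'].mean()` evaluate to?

group by sensor, mean of humidity:
sensor
s1    70.00
s2    10.00
s3    43.25
s6    46.00
Name: humidity, dtype: float64
reset_index():
  sensor  humidity
0     s1     70.00
1     s2     10.00
2     s3     43.25
3     s6     46.00
filter rows where humidity <= 46:
  sensor  humidity
1     s2     10.00
2     s3     43.25
3     s6     46.00
take 2 rows with smallest humidity:
  sensor  humidity
1     s2     10.00
2     s3     43.25
Then the mean of column 'humidity': 26.625

26.625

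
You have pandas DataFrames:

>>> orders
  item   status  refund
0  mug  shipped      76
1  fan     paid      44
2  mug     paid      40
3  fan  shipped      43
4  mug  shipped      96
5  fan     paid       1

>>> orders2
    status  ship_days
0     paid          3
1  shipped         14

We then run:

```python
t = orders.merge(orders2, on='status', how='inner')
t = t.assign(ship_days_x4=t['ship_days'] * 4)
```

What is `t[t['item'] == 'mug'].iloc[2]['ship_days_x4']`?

56

merge on 'status' (how='inner') → 6 rows:
  item   status  refund  ship_days
0  mug  shipped      76         14
1  fan     paid      44          3
2  mug     paid      40          3
3  fan  shipped      43         14
4  mug  shipped      96         14
5  fan     paid       1          3
add column ship_days_x4 = t['ship_days'] * 4:
  item   status  refund  ship_days  ship_days_x4
0  mug  shipped      76         14            56
1  fan     paid      44          3            12
2  mug     paid      40          3            12
3  fan  shipped      43         14            56
4  mug  shipped      96         14            56
5  fan     paid       1          3            12
filter rows where item == 'mug':
  item   status  refund  ship_days  ship_days_x4
0  mug  shipped      76         14            56
2  mug     paid      40          3            12
4  mug  shipped      96         14            56
So iloc[2]['ship_days_x4'] = 56.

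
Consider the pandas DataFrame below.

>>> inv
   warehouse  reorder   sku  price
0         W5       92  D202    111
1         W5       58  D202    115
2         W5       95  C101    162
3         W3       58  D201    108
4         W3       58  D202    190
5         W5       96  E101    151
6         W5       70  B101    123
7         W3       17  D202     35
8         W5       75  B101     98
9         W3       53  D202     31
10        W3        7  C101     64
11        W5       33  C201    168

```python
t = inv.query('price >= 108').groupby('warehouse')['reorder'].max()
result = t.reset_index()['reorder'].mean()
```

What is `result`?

filter rows where price >= 108:
   warehouse  reorder   sku  price
0         W5       92  D202    111
1         W5       58  D202    115
2         W5       95  C101    162
3         W3       58  D201    108
4         W3       58  D202    190
5         W5       96  E101    151
6         W5       70  B101    123
11        W5       33  C201    168
group by warehouse, max of reorder:
warehouse
W3    58
W5    96
Name: reorder, dtype: int64
reset_index():
  warehouse  reorder
0        W3       58
1        W5       96
Taking the mean of column 'reorder' gives 77.0.

77.0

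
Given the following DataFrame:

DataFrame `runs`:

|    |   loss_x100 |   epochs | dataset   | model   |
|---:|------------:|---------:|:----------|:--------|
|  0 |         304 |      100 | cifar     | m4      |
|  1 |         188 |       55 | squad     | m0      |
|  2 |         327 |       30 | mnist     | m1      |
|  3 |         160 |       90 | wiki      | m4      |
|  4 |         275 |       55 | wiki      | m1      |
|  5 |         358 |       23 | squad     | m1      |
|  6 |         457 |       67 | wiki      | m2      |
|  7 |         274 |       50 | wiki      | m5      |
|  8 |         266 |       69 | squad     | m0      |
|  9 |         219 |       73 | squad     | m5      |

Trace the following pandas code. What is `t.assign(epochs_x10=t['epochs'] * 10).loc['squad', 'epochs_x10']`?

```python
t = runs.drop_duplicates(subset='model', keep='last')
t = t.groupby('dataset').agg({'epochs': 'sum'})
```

drop duplicate model (keep=last):
   loss_x100  epochs dataset model
3        160      90    wiki    m4
5        358      23   squad    m1
6        457      67    wiki    m2
8        266      69   squad    m0
9        219      73   squad    m5
group by dataset, sum of epochs:
         epochs
dataset        
squad       165
wiki        157
add column epochs_x10 = t['epochs'] * 10:
         epochs  epochs_x10
dataset                    
squad       165        1650
wiki        157        1570
Taking the value at row 'squad', column 'epochs_x10' gives 1650.

1650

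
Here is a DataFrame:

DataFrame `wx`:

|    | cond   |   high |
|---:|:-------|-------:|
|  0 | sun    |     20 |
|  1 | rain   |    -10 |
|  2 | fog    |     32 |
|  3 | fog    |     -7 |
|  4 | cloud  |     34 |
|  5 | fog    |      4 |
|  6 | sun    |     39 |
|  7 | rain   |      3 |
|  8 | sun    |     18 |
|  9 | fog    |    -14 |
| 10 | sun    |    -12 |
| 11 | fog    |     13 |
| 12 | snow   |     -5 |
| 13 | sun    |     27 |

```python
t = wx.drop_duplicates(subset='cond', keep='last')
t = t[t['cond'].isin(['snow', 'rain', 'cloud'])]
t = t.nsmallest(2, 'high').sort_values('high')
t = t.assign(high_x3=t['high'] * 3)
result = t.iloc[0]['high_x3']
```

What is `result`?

drop duplicate cond (keep=last):
     cond  high
4   cloud    34
7    rain     3
11    fog    13
12   snow    -5
13    sun    27
filter rows where cond in ['snow', 'rain', 'cloud']:
     cond  high
4   cloud    34
7    rain     3
12   snow    -5
take 2 rows with smallest high:
    cond  high
12  snow    -5
7   rain     3
sort by high:
    cond  high
12  snow    -5
7   rain     3
add column high_x3 = t['high'] * 3:
    cond  high  high_x3
12  snow    -5      -15
7   rain     3        9
The value at position 0, column 'high_x3' is -15.

-15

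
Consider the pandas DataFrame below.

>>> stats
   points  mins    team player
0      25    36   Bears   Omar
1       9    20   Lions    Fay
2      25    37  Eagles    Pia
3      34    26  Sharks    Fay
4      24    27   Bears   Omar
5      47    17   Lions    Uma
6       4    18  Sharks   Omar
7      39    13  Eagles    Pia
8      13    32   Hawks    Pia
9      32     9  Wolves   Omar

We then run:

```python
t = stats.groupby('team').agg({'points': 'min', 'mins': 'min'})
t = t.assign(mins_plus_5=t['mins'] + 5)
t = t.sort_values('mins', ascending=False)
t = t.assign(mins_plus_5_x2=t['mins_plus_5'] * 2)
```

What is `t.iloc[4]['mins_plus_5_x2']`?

36

group by team: min(points), min(mins):
        points  mins
team                
Bears       24    27
Eagles      25    13
Hawks       13    32
Lions        9    17
Sharks       4    18
Wolves      32     9
add column mins_plus_5 = t['mins'] + 5:
        points  mins  mins_plus_5
team                             
Bears       24    27           32
Eagles      25    13           18
Hawks       13    32           37
Lions        9    17           22
Sharks       4    18           23
Wolves      32     9           14
sort by mins descending:
        points  mins  mins_plus_5
team                             
Hawks       13    32           37
Bears       24    27           32
Sharks       4    18           23
Lions        9    17           22
Eagles      25    13           18
Wolves      32     9           14
add column mins_plus_5_x2 = t['mins_plus_5'] * 2:
        points  mins  mins_plus_5  mins_plus_5_x2
team                                             
Hawks       13    32           37              74
Bears       24    27           32              64
Sharks       4    18           23              46
Lions        9    17           22              44
Eagles      25    13           18              36
Wolves      32     9           14              28
Taking the value at position 4, column 'mins_plus_5_x2' gives 36.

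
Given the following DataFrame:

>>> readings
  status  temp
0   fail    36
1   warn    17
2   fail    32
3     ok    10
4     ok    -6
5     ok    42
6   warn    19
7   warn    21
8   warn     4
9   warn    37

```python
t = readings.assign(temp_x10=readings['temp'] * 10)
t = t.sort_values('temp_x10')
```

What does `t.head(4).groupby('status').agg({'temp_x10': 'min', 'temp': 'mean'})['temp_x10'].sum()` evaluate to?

add column temp_x10 = readings['temp'] * 10:
  status  temp  temp_x10
0   fail    36       360
1   warn    17       170
2   fail    32       320
3     ok    10       100
4     ok    -6       -60
5     ok    42       420
6   warn    19       190
7   warn    21       210
8   warn     4        40
9   warn    37       370
sort by temp_x10:
  status  temp  temp_x10
4     ok    -6       -60
8   warn     4        40
3     ok    10       100
1   warn    17       170
6   warn    19       190
7   warn    21       210
2   fail    32       320
0   fail    36       360
9   warn    37       370
5     ok    42       420
take first 4 rows:
  status  temp  temp_x10
4     ok    -6       -60
8   warn     4        40
3     ok    10       100
1   warn    17       170
group by status: min(temp_x10), mean(temp):
        temp_x10  temp
status                
ok           -60   2.0
warn          40  10.5
The sum of column 'temp_x10' is -20.

-20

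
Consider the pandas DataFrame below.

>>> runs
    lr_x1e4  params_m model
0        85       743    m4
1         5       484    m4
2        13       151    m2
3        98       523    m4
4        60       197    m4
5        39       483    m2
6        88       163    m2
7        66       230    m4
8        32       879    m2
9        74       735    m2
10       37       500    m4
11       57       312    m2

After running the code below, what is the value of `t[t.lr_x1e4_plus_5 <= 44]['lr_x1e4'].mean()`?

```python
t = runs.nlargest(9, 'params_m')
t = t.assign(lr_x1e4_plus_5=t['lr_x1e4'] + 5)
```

take 9 rows with largest params_m:
    lr_x1e4  params_m model
8        32       879    m2
0        85       743    m4
9        74       735    m2
3        98       523    m4
10       37       500    m4
1         5       484    m4
5        39       483    m2
11       57       312    m2
7        66       230    m4
add column lr_x1e4_plus_5 = t['lr_x1e4'] + 5:
    lr_x1e4  params_m model  lr_x1e4_plus_5
8        32       879    m2              37
0        85       743    m4              90
9        74       735    m2              79
3        98       523    m4             103
10       37       500    m4              42
1         5       484    m4              10
5        39       483    m2              44
11       57       312    m2              62
7        66       230    m4              71
filter rows where lr_x1e4_plus_5 <= 44:
    lr_x1e4  params_m model  lr_x1e4_plus_5
8        32       879    m2              37
10       37       500    m4              42
1         5       484    m4              10
5        39       483    m2              44
The mean of column 'lr_x1e4' is 28.25.

28.25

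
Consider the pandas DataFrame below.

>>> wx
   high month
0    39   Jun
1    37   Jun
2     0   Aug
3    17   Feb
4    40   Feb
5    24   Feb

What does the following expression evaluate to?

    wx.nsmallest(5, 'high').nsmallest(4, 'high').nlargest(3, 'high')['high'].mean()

take 5 rows with smallest high:
   high month
2     0   Aug
3    17   Feb
5    24   Feb
1    37   Jun
0    39   Jun
take 4 rows with smallest high:
   high month
2     0   Aug
3    17   Feb
5    24   Feb
1    37   Jun
take 3 rows with largest high:
   high month
1    37   Jun
5    24   Feb
3    17   Feb

26.0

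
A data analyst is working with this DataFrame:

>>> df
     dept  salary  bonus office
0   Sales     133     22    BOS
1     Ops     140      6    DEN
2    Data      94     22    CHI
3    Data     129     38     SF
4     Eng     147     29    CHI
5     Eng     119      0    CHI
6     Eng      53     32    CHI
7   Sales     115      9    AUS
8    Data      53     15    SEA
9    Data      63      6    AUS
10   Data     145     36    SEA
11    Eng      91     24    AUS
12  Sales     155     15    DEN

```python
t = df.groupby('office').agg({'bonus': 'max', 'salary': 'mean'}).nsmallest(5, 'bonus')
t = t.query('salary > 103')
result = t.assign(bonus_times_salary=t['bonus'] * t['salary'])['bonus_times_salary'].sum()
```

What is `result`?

8442.5

group by office: max(bonus), mean(salary):
        bonus      salary
office                   
AUS        24   89.666667
BOS        22  133.000000
CHI        32  103.250000
DEN        15  147.500000
SEA        36   99.000000
SF         38  129.000000
take 5 rows with smallest bonus:
        bonus      salary
office                   
DEN        15  147.500000
BOS        22  133.000000
AUS        24   89.666667
CHI        32  103.250000
SEA        36   99.000000
filter rows where salary > 103:
        bonus  salary
office               
DEN        15  147.50
BOS        22  133.00
CHI        32  103.25
add column bonus_times_salary = t['bonus'] * t['salary']:
        bonus  salary  bonus_times_salary
office                                   
DEN        15  147.50              2212.5
BOS        22  133.00              2926.0
CHI        32  103.25              3304.0
Hence 8442.5.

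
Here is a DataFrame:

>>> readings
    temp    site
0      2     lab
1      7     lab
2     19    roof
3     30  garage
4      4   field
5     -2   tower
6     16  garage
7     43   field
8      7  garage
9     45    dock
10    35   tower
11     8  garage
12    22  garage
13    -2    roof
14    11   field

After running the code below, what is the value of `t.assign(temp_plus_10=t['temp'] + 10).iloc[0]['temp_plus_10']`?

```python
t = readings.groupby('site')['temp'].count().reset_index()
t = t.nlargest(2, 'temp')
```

group by site, count of temp:
site
dock      1
field     3
garage    5
lab       2
roof      2
tower     2
Name: temp, dtype: int64
reset_index():
     site  temp
0    dock     1
1   field     3
2  garage     5
3     lab     2
4    roof     2
5   tower     2
take 2 rows with largest temp:
     site  temp
2  garage     5
1   field     3
add column temp_plus_10 = t['temp'] + 10:
     site  temp  temp_plus_10
2  garage     5            15
1   field     3            13
Hence 15.

15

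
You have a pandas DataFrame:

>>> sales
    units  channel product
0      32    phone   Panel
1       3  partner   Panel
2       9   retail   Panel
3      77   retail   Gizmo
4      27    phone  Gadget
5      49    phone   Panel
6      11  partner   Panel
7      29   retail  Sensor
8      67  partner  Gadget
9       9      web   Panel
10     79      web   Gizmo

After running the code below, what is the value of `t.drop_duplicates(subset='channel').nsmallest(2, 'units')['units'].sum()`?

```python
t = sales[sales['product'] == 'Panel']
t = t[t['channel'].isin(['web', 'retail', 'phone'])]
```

filter rows where product == 'Panel':
   units  channel product
0     32    phone   Panel
1      3  partner   Panel
2      9   retail   Panel
5     49    phone   Panel
6     11  partner   Panel
9      9      web   Panel
filter rows where channel in ['web', 'retail', 'phone']:
   units channel product
0     32   phone   Panel
2      9  retail   Panel
5     49   phone   Panel
9      9     web   Panel
drop duplicate channel (keep=first):
   units channel product
0     32   phone   Panel
2      9  retail   Panel
9      9     web   Panel
take 2 rows with smallest units:
   units channel product
2      9  retail   Panel
9      9     web   Panel
Taking the sum of column 'units' gives 18.

18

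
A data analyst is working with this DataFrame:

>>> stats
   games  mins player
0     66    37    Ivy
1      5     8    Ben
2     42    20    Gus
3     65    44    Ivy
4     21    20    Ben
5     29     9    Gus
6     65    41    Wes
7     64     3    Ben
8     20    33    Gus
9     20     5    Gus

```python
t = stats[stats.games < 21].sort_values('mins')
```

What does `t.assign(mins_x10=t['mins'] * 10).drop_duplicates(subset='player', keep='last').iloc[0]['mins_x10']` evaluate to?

filter rows where games < 21:
   games  mins player
1      5     8    Ben
8     20    33    Gus
9     20     5    Gus
sort by mins:
   games  mins player
9     20     5    Gus
1      5     8    Ben
8     20    33    Gus
add column mins_x10 = t['mins'] * 10:
   games  mins player  mins_x10
9     20     5    Gus        50
1      5     8    Ben        80
8     20    33    Gus       330
drop duplicate player (keep=last):
   games  mins player  mins_x10
1      5     8    Ben        80
8     20    33    Gus       330
So iloc[0]['mins_x10'] = 80.

80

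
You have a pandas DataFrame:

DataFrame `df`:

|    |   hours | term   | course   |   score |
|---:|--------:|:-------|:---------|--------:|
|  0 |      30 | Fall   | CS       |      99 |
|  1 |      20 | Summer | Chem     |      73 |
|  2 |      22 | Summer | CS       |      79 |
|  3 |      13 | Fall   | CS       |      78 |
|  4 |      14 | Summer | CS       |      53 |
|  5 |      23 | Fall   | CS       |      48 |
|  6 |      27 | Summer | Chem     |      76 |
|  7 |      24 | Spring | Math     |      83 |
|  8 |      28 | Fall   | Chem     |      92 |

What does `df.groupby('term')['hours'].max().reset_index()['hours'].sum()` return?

group by term, max of hours:
term
Fall      30
Spring    24
Summer    27
Name: hours, dtype: int64
reset_index():
     term  hours
0    Fall     30
1  Spring     24
2  Summer     27

81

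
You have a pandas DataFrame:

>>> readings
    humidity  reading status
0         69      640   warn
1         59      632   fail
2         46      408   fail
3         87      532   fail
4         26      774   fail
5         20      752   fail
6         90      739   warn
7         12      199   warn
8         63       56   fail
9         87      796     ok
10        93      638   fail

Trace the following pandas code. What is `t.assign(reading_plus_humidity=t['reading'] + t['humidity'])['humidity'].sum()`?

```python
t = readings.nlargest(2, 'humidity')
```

183

take 2 rows with largest humidity:
    humidity  reading status
10        93      638   fail
6         90      739   warn
add column reading_plus_humidity = t['reading'] + t['humidity']:
    humidity  reading status  reading_plus_humidity
10        93      638   fail                    731
6         90      739   warn                    829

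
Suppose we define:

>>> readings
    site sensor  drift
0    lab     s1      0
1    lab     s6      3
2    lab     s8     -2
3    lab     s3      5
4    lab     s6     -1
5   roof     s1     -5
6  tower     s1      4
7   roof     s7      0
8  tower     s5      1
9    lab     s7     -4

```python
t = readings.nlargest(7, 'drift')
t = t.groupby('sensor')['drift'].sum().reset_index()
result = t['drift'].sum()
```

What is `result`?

12

take 7 rows with largest drift:
    site sensor  drift
3    lab     s3      5
6  tower     s1      4
1    lab     s6      3
8  tower     s5      1
0    lab     s1      0
7   roof     s7      0
4    lab     s6     -1
group by sensor, sum of drift:
sensor
s1    4
s3    5
s5    1
s6    2
s7    0
Name: drift, dtype: int64
reset_index():
  sensor  drift
0     s1      4
1     s3      5
2     s5      1
3     s6      2
4     s7      0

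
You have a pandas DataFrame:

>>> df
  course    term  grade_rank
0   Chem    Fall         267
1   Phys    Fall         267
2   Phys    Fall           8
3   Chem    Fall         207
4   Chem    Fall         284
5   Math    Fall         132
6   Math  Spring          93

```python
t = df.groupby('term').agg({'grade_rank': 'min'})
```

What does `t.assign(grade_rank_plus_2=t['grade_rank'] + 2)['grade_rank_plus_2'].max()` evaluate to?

95

group by term, min of grade_rank:
        grade_rank
term              
Fall             8
Spring          93
add column grade_rank_plus_2 = t['grade_rank'] + 2:
        grade_rank  grade_rank_plus_2
term                                 
Fall             8                 10
Spring          93                 95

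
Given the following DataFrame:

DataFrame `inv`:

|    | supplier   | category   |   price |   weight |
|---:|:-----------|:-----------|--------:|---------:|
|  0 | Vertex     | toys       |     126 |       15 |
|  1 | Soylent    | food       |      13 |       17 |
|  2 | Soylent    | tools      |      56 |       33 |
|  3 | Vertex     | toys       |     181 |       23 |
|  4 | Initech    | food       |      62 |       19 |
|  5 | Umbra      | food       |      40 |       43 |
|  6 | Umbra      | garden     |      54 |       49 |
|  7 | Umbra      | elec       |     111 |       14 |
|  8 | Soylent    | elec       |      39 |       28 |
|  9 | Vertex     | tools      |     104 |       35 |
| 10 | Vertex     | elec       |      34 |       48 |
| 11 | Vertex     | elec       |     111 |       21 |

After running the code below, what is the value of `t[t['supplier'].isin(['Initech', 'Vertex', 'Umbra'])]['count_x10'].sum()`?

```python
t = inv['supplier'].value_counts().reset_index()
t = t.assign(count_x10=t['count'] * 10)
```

90

value_counts of supplier:
supplier
Vertex     5
Soylent    3
Umbra      3
Initech    1
Name: count, dtype: int64
reset_index():
  supplier  count
0   Vertex      5
1  Soylent      3
2    Umbra      3
3  Initech      1
add column count_x10 = t['count'] * 10:
  supplier  count  count_x10
0   Vertex      5         50
1  Soylent      3         30
2    Umbra      3         30
3  Initech      1         10
filter rows where supplier in ['Initech', 'Vertex', 'Umbra']:
  supplier  count  count_x10
0   Vertex      5         50
2    Umbra      3         30
3  Initech      1         10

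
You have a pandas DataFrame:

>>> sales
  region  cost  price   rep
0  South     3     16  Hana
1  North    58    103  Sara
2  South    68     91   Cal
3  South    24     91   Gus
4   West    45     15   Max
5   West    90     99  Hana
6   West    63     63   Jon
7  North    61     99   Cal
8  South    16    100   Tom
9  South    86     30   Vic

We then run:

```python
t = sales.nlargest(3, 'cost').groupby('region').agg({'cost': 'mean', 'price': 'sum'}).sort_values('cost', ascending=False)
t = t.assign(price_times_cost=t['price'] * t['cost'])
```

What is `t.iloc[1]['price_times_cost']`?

take 3 rows with largest cost:
  region  cost  price   rep
5   West    90     99  Hana
9  South    86     30   Vic
2  South    68     91   Cal
group by region: mean(cost), sum(price):
        cost  price
region             
South   77.0    121
West    90.0     99
sort by cost descending:
        cost  price
region             
West    90.0     99
South   77.0    121
add column price_times_cost = t['price'] * t['cost']:
        cost  price  price_times_cost
region                               
West    90.0     99            8910.0
South   77.0    121            9317.0

9317.0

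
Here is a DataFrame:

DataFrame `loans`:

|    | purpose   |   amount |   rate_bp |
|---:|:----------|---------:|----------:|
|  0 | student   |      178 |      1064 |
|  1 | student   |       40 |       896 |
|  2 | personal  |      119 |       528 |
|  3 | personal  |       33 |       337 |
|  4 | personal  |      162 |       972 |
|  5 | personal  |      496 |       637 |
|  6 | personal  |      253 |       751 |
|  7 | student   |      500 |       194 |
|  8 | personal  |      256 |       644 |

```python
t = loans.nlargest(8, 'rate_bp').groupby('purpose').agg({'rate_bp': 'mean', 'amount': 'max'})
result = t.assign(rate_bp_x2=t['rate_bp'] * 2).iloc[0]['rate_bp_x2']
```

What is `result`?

take 8 rows with largest rate_bp:
    purpose  amount  rate_bp
0   student     178     1064
4  personal     162      972
1   student      40      896
6  personal     253      751
8  personal     256      644
5  personal     496      637
2  personal     119      528
3  personal      33      337
group by purpose: mean(rate_bp), max(amount):
             rate_bp  amount
purpose                     
personal  644.833333     496
student   980.000000     178
add column rate_bp_x2 = t['rate_bp'] * 2:
             rate_bp  amount   rate_bp_x2
purpose                                  
personal  644.833333     496  1289.666667
student   980.000000     178  1960.000000
Finally, value at position 0, column 'rate_bp_x2' = 1289.66666667.

1289.66666667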